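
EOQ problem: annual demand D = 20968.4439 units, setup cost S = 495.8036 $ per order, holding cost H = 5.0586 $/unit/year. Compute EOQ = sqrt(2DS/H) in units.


2*D*S = 2 * 20968.4439 * 495.8036 = 20792459.9440
2*D*S/H = 4110319.0495
EOQ = sqrt(4110319.0495) = 2027.3922

2027.3922 units


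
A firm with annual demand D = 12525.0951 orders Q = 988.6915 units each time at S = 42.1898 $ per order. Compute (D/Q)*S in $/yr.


Number of orders = D/Q = 12.6684
Cost = 12.6684 * 42.1898 = 534.4754

534.4754 $/yr


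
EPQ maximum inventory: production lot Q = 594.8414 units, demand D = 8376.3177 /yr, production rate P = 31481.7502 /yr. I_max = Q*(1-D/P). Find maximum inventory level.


D/P = 0.2661
1 - D/P = 0.7339
I_max = 594.8414 * 0.7339 = 436.5725

436.5725 units


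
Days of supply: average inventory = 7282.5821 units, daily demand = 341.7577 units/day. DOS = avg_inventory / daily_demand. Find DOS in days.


DOS = 7282.5821 / 341.7577 = 21.3092

21.3092 days


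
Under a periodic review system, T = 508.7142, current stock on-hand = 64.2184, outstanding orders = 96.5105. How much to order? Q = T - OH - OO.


Inventory position = OH + OO = 64.2184 + 96.5105 = 160.7289
Q = 508.7142 - 160.7289 = 347.9853

347.9853 units


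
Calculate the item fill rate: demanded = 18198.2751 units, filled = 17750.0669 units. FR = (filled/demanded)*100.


FR = 17750.0669 / 18198.2751 * 100 = 97.5371

97.5371%


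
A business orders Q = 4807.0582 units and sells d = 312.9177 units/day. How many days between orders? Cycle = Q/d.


Cycle = 4807.0582 / 312.9177 = 15.3621

15.3621 days


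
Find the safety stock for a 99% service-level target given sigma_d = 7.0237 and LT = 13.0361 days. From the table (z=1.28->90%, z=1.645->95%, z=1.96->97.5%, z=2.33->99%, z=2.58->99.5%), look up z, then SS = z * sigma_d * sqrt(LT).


From the table, SL = 99% corresponds to z = 2.33
sqrt(LT) = sqrt(13.0361) = 3.6106
SS = 2.33 * 7.0237 * 3.6106 = 59.0875

59.0875 units


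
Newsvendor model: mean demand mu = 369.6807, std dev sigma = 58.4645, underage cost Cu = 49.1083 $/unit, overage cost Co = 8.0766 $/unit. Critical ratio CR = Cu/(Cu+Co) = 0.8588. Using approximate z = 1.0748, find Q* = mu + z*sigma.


CR = Cu/(Cu+Co) = 49.1083/(49.1083+8.0766) = 0.8588
z = 1.0748
Q* = 369.6807 + 1.0748 * 58.4645 = 432.5183

432.5183 units


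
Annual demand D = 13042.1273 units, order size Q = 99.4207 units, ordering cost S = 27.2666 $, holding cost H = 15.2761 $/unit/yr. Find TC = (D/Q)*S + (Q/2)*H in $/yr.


Ordering cost = D*S/Q = 3576.8655
Holding cost = Q*H/2 = 759.3803
TC = 3576.8655 + 759.3803 = 4336.2457

4336.2457 $/yr


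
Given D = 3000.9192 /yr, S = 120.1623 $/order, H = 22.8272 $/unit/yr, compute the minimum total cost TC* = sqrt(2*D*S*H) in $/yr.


2*D*S*H = 16462855.8013
TC* = sqrt(16462855.8013) = 4057.4445

4057.4445 $/yr


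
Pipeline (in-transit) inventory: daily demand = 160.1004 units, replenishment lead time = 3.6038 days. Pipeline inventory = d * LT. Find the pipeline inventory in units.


Pipeline = 160.1004 * 3.6038 = 576.9698

576.9698 units


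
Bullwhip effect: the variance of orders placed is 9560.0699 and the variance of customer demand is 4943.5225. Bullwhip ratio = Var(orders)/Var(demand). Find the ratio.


BW = 9560.0699 / 4943.5225 = 1.9339

1.9339


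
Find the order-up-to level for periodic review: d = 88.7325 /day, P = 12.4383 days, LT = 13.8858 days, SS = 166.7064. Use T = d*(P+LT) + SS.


P + LT = 26.3241
d*(P+LT) = 88.7325 * 26.3241 = 2335.8032
T = 2335.8032 + 166.7064 = 2502.5096

2502.5096 units


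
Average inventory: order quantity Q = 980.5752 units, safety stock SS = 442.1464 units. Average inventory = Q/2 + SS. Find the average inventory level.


Q/2 = 490.2876
Avg = 490.2876 + 442.1464 = 932.4340

932.4340 units


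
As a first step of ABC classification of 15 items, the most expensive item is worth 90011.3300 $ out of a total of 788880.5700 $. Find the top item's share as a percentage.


Top item = 90011.3300
Total = 788880.5700
Percentage = 90011.3300 / 788880.5700 * 100 = 11.4100

11.4100%


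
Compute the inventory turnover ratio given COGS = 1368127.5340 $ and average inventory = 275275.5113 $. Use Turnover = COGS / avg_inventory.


Turnover = 1368127.5340 / 275275.5113 = 4.9700

4.9700


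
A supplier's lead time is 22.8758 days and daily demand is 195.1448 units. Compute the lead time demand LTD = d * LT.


LTD = 195.1448 * 22.8758 = 4464.0934

4464.0934 units


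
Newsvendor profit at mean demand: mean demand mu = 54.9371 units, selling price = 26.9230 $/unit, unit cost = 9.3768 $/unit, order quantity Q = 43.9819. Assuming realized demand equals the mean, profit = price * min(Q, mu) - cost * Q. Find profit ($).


Sales at mu = min(43.9819, 54.9371) = 43.9819
Revenue = 26.9230 * 43.9819 = 1184.1247
Total cost = 9.3768 * 43.9819 = 412.4095
Profit = 1184.1247 - 412.4095 = 771.7152

771.7152 $


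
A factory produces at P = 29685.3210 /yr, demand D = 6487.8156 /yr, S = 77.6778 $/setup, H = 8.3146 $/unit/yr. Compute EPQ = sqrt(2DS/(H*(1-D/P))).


1 - D/P = 1 - 0.2186 = 0.7814
H*(1-D/P) = 6.4974
2DS = 1007918.4852
EPQ = sqrt(155125.9715) = 393.8603

393.8603 units


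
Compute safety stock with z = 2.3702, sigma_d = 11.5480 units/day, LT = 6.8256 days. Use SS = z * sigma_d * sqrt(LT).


sqrt(LT) = sqrt(6.8256) = 2.6126
SS = 2.3702 * 11.5480 * 2.6126 = 71.5092

71.5092 units


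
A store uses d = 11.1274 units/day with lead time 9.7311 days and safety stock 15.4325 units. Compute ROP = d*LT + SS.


d*LT = 11.1274 * 9.7311 = 108.2818
ROP = 108.2818 + 15.4325 = 123.7143

123.7143 units


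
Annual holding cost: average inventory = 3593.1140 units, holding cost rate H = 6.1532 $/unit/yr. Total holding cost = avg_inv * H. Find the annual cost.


Cost = 3593.1140 * 6.1532 = 22109.1491

22109.1491 $/yr


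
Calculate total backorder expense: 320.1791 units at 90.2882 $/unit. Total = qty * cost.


Total = 320.1791 * 90.2882 = 28908.3946

28908.3946 $


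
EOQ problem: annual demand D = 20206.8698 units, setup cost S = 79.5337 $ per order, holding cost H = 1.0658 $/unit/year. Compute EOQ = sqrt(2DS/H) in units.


2*D*S = 2 * 20206.8698 * 79.5337 = 3214254.2412
2*D*S/H = 3015813.6998
EOQ = sqrt(3015813.6998) = 1736.6098

1736.6098 units


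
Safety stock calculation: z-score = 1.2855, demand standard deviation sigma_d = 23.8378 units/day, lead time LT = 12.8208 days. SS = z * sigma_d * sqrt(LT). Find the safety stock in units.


sqrt(LT) = sqrt(12.8208) = 3.5806
SS = 1.2855 * 23.8378 * 3.5806 = 109.7225

109.7225 units


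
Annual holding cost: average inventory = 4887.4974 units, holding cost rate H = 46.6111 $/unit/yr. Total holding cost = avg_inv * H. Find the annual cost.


Cost = 4887.4974 * 46.6111 = 227811.6301

227811.6301 $/yr


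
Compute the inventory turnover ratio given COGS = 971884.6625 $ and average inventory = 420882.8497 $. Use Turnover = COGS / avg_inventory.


Turnover = 971884.6625 / 420882.8497 = 2.3092

2.3092


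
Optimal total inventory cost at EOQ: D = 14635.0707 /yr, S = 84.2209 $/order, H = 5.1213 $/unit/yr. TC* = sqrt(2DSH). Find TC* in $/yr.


2*D*S*H = 12624811.8823
TC* = sqrt(12624811.8823) = 3553.1411

3553.1411 $/yr


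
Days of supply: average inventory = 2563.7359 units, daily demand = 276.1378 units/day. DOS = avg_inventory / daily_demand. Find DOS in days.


DOS = 2563.7359 / 276.1378 = 9.2843

9.2843 days


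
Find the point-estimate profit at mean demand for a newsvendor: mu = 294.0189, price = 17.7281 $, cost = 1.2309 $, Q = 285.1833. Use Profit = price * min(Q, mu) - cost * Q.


Sales at mu = min(285.1833, 294.0189) = 285.1833
Revenue = 17.7281 * 285.1833 = 5055.7581
Total cost = 1.2309 * 285.1833 = 351.0321
Profit = 5055.7581 - 351.0321 = 4704.7259

4704.7259 $


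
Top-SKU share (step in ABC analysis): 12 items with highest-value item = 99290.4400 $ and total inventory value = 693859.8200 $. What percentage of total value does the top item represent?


Top item = 99290.4400
Total = 693859.8200
Percentage = 99290.4400 / 693859.8200 * 100 = 14.3099

14.3099%


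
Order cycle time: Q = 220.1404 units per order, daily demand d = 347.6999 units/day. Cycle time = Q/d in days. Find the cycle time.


Cycle = 220.1404 / 347.6999 = 0.6331

0.6331 days


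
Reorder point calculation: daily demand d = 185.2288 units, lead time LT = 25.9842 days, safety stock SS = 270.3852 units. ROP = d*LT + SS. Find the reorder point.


d*LT = 185.2288 * 25.9842 = 4813.0222
ROP = 4813.0222 + 270.3852 = 5083.4074

5083.4074 units


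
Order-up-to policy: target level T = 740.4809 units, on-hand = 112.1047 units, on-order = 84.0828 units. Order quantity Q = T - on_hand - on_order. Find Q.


Inventory position = OH + OO = 112.1047 + 84.0828 = 196.1875
Q = 740.4809 - 196.1875 = 544.2934

544.2934 units


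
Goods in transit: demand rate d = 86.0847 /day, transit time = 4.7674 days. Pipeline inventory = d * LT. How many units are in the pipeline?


Pipeline = 86.0847 * 4.7674 = 410.4002

410.4002 units


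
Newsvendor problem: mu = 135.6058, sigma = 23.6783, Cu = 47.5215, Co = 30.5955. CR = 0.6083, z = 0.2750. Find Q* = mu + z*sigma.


CR = Cu/(Cu+Co) = 47.5215/(47.5215+30.5955) = 0.6083
z = 0.2750
Q* = 135.6058 + 0.2750 * 23.6783 = 142.1173

142.1173 units


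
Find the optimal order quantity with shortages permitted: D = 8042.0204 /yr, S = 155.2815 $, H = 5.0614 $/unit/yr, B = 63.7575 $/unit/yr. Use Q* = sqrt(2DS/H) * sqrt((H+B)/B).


sqrt(2DS/H) = 702.4608
sqrt((H+B)/B) = 1.0389
Q* = 702.4608 * 1.0389 = 729.8109

729.8109 units


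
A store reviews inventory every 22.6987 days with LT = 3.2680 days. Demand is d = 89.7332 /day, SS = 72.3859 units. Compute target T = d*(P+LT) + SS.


P + LT = 25.9667
d*(P+LT) = 89.7332 * 25.9667 = 2330.0751
T = 2330.0751 + 72.3859 = 2402.4610

2402.4610 units


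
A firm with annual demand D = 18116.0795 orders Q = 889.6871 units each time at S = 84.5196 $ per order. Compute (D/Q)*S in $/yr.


Number of orders = D/Q = 20.3623
Cost = 20.3623 * 84.5196 = 1721.0138

1721.0138 $/yr


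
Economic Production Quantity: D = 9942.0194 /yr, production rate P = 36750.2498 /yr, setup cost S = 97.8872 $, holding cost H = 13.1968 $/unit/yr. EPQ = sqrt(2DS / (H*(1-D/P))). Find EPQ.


1 - D/P = 1 - 0.2705 = 0.7295
H*(1-D/P) = 9.6267
2DS = 1946392.8828
EPQ = sqrt(202187.3690) = 449.6525

449.6525 units


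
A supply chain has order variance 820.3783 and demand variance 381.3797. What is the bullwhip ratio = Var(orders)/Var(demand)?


BW = 820.3783 / 381.3797 = 2.1511

2.1511


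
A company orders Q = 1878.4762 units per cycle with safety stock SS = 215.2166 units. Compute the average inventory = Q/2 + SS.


Q/2 = 939.2381
Avg = 939.2381 + 215.2166 = 1154.4547

1154.4547 units


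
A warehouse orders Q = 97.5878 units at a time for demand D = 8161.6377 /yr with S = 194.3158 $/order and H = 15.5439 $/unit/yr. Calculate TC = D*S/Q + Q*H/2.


Ordering cost = D*S/Q = 16251.3671
Holding cost = Q*H/2 = 758.4475
TC = 16251.3671 + 758.4475 = 17009.8146

17009.8146 $/yr


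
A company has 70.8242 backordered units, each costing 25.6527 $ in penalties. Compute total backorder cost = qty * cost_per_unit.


Total = 70.8242 * 25.6527 = 1816.8320

1816.8320 $


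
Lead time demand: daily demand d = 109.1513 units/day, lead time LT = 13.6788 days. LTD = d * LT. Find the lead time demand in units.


LTD = 109.1513 * 13.6788 = 1493.0588

1493.0588 units


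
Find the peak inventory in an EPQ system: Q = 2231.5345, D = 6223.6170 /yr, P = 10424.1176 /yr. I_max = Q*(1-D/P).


D/P = 0.5970
1 - D/P = 0.4030
I_max = 2231.5345 * 0.4030 = 899.2188

899.2188 units


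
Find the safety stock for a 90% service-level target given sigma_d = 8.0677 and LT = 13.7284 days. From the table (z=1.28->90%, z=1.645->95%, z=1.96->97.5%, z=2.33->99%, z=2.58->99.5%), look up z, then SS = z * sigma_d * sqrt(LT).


From the table, SL = 90% corresponds to z = 1.28
sqrt(LT) = sqrt(13.7284) = 3.7052
SS = 1.28 * 8.0677 * 3.7052 = 38.2622

38.2622 units


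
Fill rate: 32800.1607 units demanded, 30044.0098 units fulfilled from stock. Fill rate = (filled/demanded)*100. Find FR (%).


FR = 30044.0098 / 32800.1607 * 100 = 91.5971

91.5971%


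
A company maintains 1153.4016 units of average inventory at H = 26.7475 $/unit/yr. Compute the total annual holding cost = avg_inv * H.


Cost = 1153.4016 * 26.7475 = 30850.6093

30850.6093 $/yr


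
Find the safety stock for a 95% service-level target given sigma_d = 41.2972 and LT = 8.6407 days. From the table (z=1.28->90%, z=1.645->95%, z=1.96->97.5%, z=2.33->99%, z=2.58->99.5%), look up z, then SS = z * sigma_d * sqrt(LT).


From the table, SL = 95% corresponds to z = 1.645
sqrt(LT) = sqrt(8.6407) = 2.9395
SS = 1.645 * 41.2972 * 2.9395 = 199.6921

199.6921 units


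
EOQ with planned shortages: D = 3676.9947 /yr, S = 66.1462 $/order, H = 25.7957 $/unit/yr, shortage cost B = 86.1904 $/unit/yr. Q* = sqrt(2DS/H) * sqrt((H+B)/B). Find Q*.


sqrt(2DS/H) = 137.3221
sqrt((H+B)/B) = 1.1399
Q* = 137.3221 * 1.1399 = 156.5283

156.5283 units


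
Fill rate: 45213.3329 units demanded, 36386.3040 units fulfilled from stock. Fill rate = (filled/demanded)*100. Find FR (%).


FR = 36386.3040 / 45213.3329 * 100 = 80.4769

80.4769%


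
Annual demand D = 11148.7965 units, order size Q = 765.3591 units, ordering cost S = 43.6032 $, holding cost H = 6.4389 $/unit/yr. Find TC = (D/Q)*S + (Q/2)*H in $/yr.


Ordering cost = D*S/Q = 635.1570
Holding cost = Q*H/2 = 2464.0354
TC = 635.1570 + 2464.0354 = 3099.1924

3099.1924 $/yr


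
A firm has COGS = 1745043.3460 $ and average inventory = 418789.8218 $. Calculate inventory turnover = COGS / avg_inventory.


Turnover = 1745043.3460 / 418789.8218 = 4.1669

4.1669


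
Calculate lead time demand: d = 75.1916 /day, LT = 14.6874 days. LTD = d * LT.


LTD = 75.1916 * 14.6874 = 1104.3691

1104.3691 units


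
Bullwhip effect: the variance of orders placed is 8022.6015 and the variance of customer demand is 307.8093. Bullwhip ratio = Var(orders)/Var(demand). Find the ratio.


BW = 8022.6015 / 307.8093 = 26.0635

26.0635


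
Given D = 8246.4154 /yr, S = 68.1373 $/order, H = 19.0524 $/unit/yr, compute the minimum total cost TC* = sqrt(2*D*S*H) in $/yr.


2*D*S*H = 21410648.1540
TC* = sqrt(21410648.1540) = 4627.1642

4627.1642 $/yr


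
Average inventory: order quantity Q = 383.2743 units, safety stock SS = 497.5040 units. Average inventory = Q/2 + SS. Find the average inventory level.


Q/2 = 191.6371
Avg = 191.6371 + 497.5040 = 689.1412

689.1412 units


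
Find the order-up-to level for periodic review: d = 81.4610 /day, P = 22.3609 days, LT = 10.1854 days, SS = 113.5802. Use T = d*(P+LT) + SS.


P + LT = 32.5463
d*(P+LT) = 81.4610 * 32.5463 = 2651.2541
T = 2651.2541 + 113.5802 = 2764.8343

2764.8343 units


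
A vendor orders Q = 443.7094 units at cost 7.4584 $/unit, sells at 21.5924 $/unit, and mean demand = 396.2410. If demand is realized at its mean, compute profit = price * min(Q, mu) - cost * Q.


Sales at mu = min(443.7094, 396.2410) = 396.2410
Revenue = 21.5924 * 396.2410 = 8555.7942
Total cost = 7.4584 * 443.7094 = 3309.3622
Profit = 8555.7942 - 3309.3622 = 5246.4320

5246.4320 $


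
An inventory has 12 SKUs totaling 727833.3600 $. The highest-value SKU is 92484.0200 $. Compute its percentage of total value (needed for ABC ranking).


Top item = 92484.0200
Total = 727833.3600
Percentage = 92484.0200 / 727833.3600 * 100 = 12.7068

12.7068%


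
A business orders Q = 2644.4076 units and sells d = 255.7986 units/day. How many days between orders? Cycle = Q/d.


Cycle = 2644.4076 / 255.7986 = 10.3379

10.3379 days


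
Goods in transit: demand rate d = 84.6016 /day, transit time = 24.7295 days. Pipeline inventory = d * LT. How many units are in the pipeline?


Pipeline = 84.6016 * 24.7295 = 2092.1553

2092.1553 units


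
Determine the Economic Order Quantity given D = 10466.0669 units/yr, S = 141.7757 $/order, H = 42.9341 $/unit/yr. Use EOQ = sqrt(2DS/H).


2*D*S = 2 * 10466.0669 * 141.7757 = 2967667.9220
2*D*S/H = 69121.4657
EOQ = sqrt(69121.4657) = 262.9096

262.9096 units


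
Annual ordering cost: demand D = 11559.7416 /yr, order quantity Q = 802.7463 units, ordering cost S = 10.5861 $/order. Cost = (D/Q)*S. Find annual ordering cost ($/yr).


Number of orders = D/Q = 14.4002
Cost = 14.4002 * 10.5861 = 152.4424

152.4424 $/yr


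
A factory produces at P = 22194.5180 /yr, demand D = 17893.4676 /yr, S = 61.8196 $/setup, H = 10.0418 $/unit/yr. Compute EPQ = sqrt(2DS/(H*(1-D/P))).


1 - D/P = 1 - 0.8062 = 0.1938
H*(1-D/P) = 1.9460
2DS = 2212334.0193
EPQ = sqrt(1136868.7173) = 1066.2405

1066.2405 units


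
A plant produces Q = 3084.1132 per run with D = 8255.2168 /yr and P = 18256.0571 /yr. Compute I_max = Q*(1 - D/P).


D/P = 0.4522
1 - D/P = 0.5478
I_max = 3084.1132 * 0.5478 = 1689.5063

1689.5063 units


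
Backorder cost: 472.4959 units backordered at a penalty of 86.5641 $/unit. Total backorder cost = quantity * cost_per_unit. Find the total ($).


Total = 472.4959 * 86.5641 = 40901.1823

40901.1823 $


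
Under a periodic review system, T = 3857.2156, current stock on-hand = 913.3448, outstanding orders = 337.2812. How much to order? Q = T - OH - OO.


Inventory position = OH + OO = 913.3448 + 337.2812 = 1250.6260
Q = 3857.2156 - 1250.6260 = 2606.5896

2606.5896 units


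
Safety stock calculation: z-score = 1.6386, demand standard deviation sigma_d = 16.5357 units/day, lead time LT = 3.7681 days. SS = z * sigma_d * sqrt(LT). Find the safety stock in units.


sqrt(LT) = sqrt(3.7681) = 1.9412
SS = 1.6386 * 16.5357 * 1.9412 = 52.5965

52.5965 units


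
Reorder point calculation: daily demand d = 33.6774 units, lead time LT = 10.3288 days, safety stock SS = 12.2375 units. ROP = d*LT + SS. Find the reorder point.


d*LT = 33.6774 * 10.3288 = 347.8471
ROP = 347.8471 + 12.2375 = 360.0846

360.0846 units


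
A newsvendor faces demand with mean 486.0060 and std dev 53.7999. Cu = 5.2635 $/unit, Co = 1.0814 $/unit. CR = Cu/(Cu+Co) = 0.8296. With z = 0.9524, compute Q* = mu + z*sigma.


CR = Cu/(Cu+Co) = 5.2635/(5.2635+1.0814) = 0.8296
z = 0.9524
Q* = 486.0060 + 0.9524 * 53.7999 = 537.2450

537.2450 units


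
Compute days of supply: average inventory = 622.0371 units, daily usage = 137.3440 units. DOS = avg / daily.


DOS = 622.0371 / 137.3440 = 4.5290

4.5290 days


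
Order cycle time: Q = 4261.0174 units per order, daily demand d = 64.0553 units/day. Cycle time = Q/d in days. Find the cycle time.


Cycle = 4261.0174 / 64.0553 = 66.5209

66.5209 days


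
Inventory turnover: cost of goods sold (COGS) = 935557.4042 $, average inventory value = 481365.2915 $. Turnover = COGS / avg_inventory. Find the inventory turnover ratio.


Turnover = 935557.4042 / 481365.2915 = 1.9435

1.9435


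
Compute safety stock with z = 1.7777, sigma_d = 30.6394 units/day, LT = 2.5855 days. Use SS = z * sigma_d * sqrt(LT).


sqrt(LT) = sqrt(2.5855) = 1.6079
SS = 1.7777 * 30.6394 * 1.6079 = 87.5812

87.5812 units


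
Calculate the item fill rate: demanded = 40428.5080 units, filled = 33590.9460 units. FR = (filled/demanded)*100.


FR = 33590.9460 / 40428.5080 * 100 = 83.0873

83.0873%


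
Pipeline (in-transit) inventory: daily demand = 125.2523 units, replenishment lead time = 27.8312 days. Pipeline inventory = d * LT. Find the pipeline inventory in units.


Pipeline = 125.2523 * 27.8312 = 3485.9218

3485.9218 units


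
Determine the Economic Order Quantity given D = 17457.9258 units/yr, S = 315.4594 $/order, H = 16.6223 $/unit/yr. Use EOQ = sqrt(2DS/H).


2*D*S = 2 * 17457.9258 * 315.4594 = 11014533.5962
2*D*S/H = 662635.9527
EOQ = sqrt(662635.9527) = 814.0245

814.0245 units


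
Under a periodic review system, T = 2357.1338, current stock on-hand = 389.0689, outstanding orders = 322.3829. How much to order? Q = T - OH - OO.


Inventory position = OH + OO = 389.0689 + 322.3829 = 711.4518
Q = 2357.1338 - 711.4518 = 1645.6820

1645.6820 units


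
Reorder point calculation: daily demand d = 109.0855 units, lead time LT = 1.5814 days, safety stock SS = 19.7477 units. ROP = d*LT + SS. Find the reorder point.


d*LT = 109.0855 * 1.5814 = 172.5078
ROP = 172.5078 + 19.7477 = 192.2555

192.2555 units


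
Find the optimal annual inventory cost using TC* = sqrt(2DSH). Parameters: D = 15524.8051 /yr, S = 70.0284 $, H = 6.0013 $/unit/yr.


2*D*S*H = 13048953.7985
TC* = sqrt(13048953.7985) = 3612.3336

3612.3336 $/yr


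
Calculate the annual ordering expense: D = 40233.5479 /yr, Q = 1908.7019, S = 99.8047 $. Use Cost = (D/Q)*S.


Number of orders = D/Q = 21.0790
Cost = 21.0790 * 99.8047 = 2103.7843

2103.7843 $/yr


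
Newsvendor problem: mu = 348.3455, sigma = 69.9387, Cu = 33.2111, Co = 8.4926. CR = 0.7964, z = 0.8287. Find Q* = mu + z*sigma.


CR = Cu/(Cu+Co) = 33.2111/(33.2111+8.4926) = 0.7964
z = 0.8287
Q* = 348.3455 + 0.8287 * 69.9387 = 406.3037

406.3037 units


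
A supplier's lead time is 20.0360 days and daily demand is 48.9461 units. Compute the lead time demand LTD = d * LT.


LTD = 48.9461 * 20.0360 = 980.6841

980.6841 units


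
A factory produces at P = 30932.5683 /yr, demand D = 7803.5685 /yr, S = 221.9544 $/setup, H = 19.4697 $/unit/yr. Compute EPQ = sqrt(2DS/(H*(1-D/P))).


1 - D/P = 1 - 0.2523 = 0.7477
H*(1-D/P) = 14.5579
2DS = 3464072.7286
EPQ = sqrt(237950.6360) = 487.8018

487.8018 units


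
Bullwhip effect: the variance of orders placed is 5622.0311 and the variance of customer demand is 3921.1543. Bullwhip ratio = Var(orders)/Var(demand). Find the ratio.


BW = 5622.0311 / 3921.1543 = 1.4338

1.4338


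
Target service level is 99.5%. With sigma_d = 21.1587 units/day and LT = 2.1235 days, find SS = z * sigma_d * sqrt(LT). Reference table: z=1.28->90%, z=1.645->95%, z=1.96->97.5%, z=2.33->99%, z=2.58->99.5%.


From the table, SL = 99.5% corresponds to z = 2.58
sqrt(LT) = sqrt(2.1235) = 1.4572
SS = 2.58 * 21.1587 * 1.4572 = 79.5490

79.5490 units


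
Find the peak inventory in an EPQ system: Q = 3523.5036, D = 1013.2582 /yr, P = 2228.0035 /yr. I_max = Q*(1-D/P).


D/P = 0.4548
1 - D/P = 0.5452
I_max = 3523.5036 * 0.5452 = 1921.0739

1921.0739 units


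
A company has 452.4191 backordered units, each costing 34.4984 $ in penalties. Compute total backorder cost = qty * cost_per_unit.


Total = 452.4191 * 34.4984 = 15607.7351

15607.7351 $


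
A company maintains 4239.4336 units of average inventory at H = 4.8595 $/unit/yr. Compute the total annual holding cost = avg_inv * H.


Cost = 4239.4336 * 4.8595 = 20601.5276

20601.5276 $/yr


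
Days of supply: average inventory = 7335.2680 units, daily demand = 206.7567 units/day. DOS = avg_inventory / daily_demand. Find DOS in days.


DOS = 7335.2680 / 206.7567 = 35.4778

35.4778 days


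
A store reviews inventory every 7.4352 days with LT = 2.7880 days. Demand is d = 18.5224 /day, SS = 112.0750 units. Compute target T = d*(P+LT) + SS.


P + LT = 10.2232
d*(P+LT) = 18.5224 * 10.2232 = 189.3582
T = 189.3582 + 112.0750 = 301.4332

301.4332 units


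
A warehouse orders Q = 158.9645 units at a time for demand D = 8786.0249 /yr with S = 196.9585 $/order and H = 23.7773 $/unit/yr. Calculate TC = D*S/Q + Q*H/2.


Ordering cost = D*S/Q = 10885.9669
Holding cost = Q*H/2 = 1889.8733
TC = 10885.9669 + 1889.8733 = 12775.8402

12775.8402 $/yr


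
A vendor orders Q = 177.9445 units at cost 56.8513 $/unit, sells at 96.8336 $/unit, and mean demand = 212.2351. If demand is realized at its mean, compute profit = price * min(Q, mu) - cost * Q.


Sales at mu = min(177.9445, 212.2351) = 177.9445
Revenue = 96.8336 * 177.9445 = 17231.0065
Total cost = 56.8513 * 177.9445 = 10116.3762
Profit = 17231.0065 - 10116.3762 = 7114.6304

7114.6304 $


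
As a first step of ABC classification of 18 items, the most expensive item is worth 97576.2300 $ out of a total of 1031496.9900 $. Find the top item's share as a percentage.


Top item = 97576.2300
Total = 1031496.9900
Percentage = 97576.2300 / 1031496.9900 * 100 = 9.4597

9.4597%


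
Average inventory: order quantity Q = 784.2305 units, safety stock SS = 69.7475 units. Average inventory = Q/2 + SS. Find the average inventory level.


Q/2 = 392.1153
Avg = 392.1153 + 69.7475 = 461.8628

461.8628 units


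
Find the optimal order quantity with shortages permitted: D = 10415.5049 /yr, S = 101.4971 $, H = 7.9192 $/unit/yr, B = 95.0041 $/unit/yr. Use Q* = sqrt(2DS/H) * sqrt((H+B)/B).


sqrt(2DS/H) = 516.7034
sqrt((H+B)/B) = 1.0408
Q* = 516.7034 * 1.0408 = 537.8077

537.8077 units


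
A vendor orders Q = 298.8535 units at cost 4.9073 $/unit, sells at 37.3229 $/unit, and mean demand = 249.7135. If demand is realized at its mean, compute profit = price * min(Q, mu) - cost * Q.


Sales at mu = min(298.8535, 249.7135) = 249.7135
Revenue = 37.3229 * 249.7135 = 9320.0320
Total cost = 4.9073 * 298.8535 = 1466.5638
Profit = 9320.0320 - 1466.5638 = 7853.4682

7853.4682 $


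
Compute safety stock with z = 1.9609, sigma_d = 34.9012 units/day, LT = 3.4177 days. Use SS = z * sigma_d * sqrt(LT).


sqrt(LT) = sqrt(3.4177) = 1.8487
SS = 1.9609 * 34.9012 * 1.8487 = 126.5210

126.5210 units


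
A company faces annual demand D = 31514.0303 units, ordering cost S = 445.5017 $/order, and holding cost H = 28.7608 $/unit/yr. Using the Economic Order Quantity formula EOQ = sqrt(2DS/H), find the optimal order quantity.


2*D*S = 2 * 31514.0303 * 445.5017 = 28079108.1450
2*D*S/H = 976297.8827
EOQ = sqrt(976297.8827) = 988.0779

988.0779 units


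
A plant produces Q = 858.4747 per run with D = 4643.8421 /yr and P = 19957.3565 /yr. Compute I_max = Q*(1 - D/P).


D/P = 0.2327
1 - D/P = 0.7673
I_max = 858.4747 * 0.7673 = 658.7177

658.7177 units


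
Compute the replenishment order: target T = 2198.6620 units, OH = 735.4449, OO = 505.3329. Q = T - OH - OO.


Inventory position = OH + OO = 735.4449 + 505.3329 = 1240.7778
Q = 2198.6620 - 1240.7778 = 957.8842

957.8842 units


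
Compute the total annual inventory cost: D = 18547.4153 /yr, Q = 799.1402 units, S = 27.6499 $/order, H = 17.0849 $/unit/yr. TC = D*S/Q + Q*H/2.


Ordering cost = D*S/Q = 641.7324
Holding cost = Q*H/2 = 6826.6152
TC = 641.7324 + 6826.6152 = 7468.3476

7468.3476 $/yr


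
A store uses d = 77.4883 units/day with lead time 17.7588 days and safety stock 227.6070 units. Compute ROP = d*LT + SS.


d*LT = 77.4883 * 17.7588 = 1376.0992
ROP = 1376.0992 + 227.6070 = 1603.7062

1603.7062 units


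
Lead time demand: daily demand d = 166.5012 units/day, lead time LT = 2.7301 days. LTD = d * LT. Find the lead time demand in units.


LTD = 166.5012 * 2.7301 = 454.5649

454.5649 units


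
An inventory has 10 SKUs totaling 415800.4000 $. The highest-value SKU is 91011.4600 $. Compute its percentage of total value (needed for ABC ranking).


Top item = 91011.4600
Total = 415800.4000
Percentage = 91011.4600 / 415800.4000 * 100 = 21.8883

21.8883%


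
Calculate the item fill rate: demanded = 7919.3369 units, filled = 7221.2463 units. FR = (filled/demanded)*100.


FR = 7221.2463 / 7919.3369 * 100 = 91.1850

91.1850%


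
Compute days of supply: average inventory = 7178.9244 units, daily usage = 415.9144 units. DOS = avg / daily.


DOS = 7178.9244 / 415.9144 = 17.2606

17.2606 days


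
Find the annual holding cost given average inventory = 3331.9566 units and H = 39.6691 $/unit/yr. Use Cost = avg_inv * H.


Cost = 3331.9566 * 39.6691 = 132175.7196

132175.7196 $/yr


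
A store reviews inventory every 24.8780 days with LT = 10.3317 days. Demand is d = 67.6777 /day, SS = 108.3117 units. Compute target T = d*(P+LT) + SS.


P + LT = 35.2097
d*(P+LT) = 67.6777 * 35.2097 = 2382.9115
T = 2382.9115 + 108.3117 = 2491.2232

2491.2232 units


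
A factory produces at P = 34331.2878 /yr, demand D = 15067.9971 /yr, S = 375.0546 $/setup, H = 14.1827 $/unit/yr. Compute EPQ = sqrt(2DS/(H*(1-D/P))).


1 - D/P = 1 - 0.4389 = 0.5611
H*(1-D/P) = 7.9579
2DS = 11302643.2503
EPQ = sqrt(1420302.0681) = 1191.7643

1191.7643 units


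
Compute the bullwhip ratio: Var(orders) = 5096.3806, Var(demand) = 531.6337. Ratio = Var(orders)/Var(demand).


BW = 5096.3806 / 531.6337 = 9.5863

9.5863


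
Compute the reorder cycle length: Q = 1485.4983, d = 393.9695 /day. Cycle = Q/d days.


Cycle = 1485.4983 / 393.9695 = 3.7706

3.7706 days


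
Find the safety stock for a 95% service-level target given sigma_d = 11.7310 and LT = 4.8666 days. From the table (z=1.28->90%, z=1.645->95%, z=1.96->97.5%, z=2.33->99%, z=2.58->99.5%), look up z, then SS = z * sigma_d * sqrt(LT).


From the table, SL = 95% corresponds to z = 1.645
sqrt(LT) = sqrt(4.8666) = 2.2060
SS = 1.645 * 11.7310 * 2.2060 = 42.5710

42.5710 units


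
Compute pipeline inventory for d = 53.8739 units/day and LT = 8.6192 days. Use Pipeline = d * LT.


Pipeline = 53.8739 * 8.6192 = 464.3499

464.3499 units


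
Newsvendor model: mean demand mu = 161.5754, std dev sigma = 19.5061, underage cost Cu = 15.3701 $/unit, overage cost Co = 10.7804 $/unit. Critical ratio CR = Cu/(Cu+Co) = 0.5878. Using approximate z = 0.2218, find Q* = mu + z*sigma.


CR = Cu/(Cu+Co) = 15.3701/(15.3701+10.7804) = 0.5878
z = 0.2218
Q* = 161.5754 + 0.2218 * 19.5061 = 165.9019

165.9019 units


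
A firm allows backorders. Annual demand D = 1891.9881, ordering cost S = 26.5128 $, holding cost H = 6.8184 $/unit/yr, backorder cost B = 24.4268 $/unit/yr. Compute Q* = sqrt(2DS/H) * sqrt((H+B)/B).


sqrt(2DS/H) = 121.3000
sqrt((H+B)/B) = 1.1310
Q* = 121.3000 * 1.1310 = 137.1889

137.1889 units


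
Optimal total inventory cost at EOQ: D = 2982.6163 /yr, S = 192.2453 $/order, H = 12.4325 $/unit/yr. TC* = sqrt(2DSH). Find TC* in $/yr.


2*D*S*H = 14257440.9491
TC* = sqrt(14257440.9491) = 3775.9027

3775.9027 $/yr


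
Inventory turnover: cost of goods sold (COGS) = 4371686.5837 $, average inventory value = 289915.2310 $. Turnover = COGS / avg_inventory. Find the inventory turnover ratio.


Turnover = 4371686.5837 / 289915.2310 = 15.0792

15.0792


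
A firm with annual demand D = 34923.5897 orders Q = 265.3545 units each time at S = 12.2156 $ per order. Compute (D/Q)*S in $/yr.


Number of orders = D/Q = 131.6111
Cost = 131.6111 * 12.2156 = 1607.7082

1607.7082 $/yr


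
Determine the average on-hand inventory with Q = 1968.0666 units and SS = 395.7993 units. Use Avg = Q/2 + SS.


Q/2 = 984.0333
Avg = 984.0333 + 395.7993 = 1379.8326

1379.8326 units


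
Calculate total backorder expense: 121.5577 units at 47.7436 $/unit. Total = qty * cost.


Total = 121.5577 * 47.7436 = 5803.6022

5803.6022 $


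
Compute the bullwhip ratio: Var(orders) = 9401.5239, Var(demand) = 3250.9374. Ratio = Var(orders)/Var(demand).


BW = 9401.5239 / 3250.9374 = 2.8919

2.8919


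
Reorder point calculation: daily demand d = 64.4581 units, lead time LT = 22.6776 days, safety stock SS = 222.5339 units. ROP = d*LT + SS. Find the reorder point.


d*LT = 64.4581 * 22.6776 = 1461.7550
ROP = 1461.7550 + 222.5339 = 1684.2889

1684.2889 units


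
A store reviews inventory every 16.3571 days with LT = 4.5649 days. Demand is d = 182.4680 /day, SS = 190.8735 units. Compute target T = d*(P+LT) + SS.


P + LT = 20.9220
d*(P+LT) = 182.4680 * 20.9220 = 3817.5955
T = 3817.5955 + 190.8735 = 4008.4690

4008.4690 units


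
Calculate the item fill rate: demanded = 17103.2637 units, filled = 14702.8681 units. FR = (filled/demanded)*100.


FR = 14702.8681 / 17103.2637 * 100 = 85.9653

85.9653%


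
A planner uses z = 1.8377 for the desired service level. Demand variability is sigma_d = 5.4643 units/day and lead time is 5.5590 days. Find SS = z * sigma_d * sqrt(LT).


sqrt(LT) = sqrt(5.5590) = 2.3578
SS = 1.8377 * 5.4643 * 2.3578 = 23.6760

23.6760 units


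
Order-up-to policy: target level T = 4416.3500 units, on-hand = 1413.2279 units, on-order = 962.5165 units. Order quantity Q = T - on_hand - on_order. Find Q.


Inventory position = OH + OO = 1413.2279 + 962.5165 = 2375.7444
Q = 4416.3500 - 2375.7444 = 2040.6056

2040.6056 units


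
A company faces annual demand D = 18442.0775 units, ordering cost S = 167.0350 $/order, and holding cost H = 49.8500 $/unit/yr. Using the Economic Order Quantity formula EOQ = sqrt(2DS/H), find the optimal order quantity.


2*D*S = 2 * 18442.0775 * 167.0350 = 6160944.8304
2*D*S/H = 123589.6656
EOQ = sqrt(123589.6656) = 351.5532

351.5532 units


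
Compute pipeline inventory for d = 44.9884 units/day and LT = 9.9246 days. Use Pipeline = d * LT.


Pipeline = 44.9884 * 9.9246 = 446.4919

446.4919 units


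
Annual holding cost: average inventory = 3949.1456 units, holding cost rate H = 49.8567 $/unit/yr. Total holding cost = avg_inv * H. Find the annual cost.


Cost = 3949.1456 * 49.8567 = 196891.3674

196891.3674 $/yr


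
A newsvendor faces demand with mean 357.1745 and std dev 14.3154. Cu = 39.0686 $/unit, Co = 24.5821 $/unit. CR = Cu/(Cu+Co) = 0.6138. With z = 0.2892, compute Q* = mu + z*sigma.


CR = Cu/(Cu+Co) = 39.0686/(39.0686+24.5821) = 0.6138
z = 0.2892
Q* = 357.1745 + 0.2892 * 14.3154 = 361.3145

361.3145 units


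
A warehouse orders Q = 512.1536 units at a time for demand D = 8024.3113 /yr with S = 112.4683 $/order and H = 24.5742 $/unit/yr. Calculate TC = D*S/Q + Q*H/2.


Ordering cost = D*S/Q = 1762.1289
Holding cost = Q*H/2 = 6292.8825
TC = 1762.1289 + 6292.8825 = 8055.0114

8055.0114 $/yr


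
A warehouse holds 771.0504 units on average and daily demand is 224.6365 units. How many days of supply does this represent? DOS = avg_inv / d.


DOS = 771.0504 / 224.6365 = 3.4324

3.4324 days


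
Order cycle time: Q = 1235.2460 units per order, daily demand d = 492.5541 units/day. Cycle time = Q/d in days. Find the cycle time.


Cycle = 1235.2460 / 492.5541 = 2.5078

2.5078 days


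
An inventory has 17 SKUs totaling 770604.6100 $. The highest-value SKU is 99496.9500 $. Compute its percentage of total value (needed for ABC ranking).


Top item = 99496.9500
Total = 770604.6100
Percentage = 99496.9500 / 770604.6100 * 100 = 12.9115

12.9115%


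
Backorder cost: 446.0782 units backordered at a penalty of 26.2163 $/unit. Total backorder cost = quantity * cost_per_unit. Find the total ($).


Total = 446.0782 * 26.2163 = 11694.5199

11694.5199 $


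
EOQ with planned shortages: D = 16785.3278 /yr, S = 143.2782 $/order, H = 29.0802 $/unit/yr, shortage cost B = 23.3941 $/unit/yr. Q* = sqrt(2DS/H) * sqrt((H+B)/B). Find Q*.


sqrt(2DS/H) = 406.6973
sqrt((H+B)/B) = 1.4977
Q* = 406.6973 * 1.4977 = 609.1040

609.1040 units


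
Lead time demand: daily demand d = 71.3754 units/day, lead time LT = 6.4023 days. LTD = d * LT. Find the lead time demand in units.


LTD = 71.3754 * 6.4023 = 456.9667

456.9667 units


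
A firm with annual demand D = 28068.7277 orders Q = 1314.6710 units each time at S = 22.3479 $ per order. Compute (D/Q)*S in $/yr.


Number of orders = D/Q = 21.3504
Cost = 21.3504 * 22.3479 = 477.1362

477.1362 $/yr


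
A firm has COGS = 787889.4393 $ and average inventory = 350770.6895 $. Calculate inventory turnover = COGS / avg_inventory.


Turnover = 787889.4393 / 350770.6895 = 2.2462

2.2462


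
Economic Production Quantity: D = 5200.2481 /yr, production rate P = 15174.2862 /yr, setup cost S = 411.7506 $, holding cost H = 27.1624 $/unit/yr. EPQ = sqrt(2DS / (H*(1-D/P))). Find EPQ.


1 - D/P = 1 - 0.3427 = 0.6573
H*(1-D/P) = 17.8538
2DS = 4282410.5506
EPQ = sqrt(239859.7673) = 489.7548

489.7548 units


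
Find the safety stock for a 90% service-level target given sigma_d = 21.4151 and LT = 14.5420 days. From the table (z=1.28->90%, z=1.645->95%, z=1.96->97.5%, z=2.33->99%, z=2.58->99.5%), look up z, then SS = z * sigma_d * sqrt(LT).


From the table, SL = 90% corresponds to z = 1.28
sqrt(LT) = sqrt(14.5420) = 3.8134
SS = 1.28 * 21.4151 * 3.8134 = 104.5303

104.5303 units


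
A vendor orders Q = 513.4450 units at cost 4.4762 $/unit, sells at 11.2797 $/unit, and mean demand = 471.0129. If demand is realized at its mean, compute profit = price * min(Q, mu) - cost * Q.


Sales at mu = min(513.4450, 471.0129) = 471.0129
Revenue = 11.2797 * 471.0129 = 5312.8842
Total cost = 4.4762 * 513.4450 = 2298.2825
Profit = 5312.8842 - 2298.2825 = 3014.6017

3014.6017 $


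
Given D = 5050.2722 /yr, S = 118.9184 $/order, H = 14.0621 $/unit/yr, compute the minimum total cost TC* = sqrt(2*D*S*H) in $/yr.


2*D*S*H = 16890558.9384
TC* = sqrt(16890558.9384) = 4109.8125

4109.8125 $/yr


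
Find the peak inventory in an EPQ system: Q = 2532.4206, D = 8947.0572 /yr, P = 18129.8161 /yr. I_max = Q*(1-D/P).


D/P = 0.4935
1 - D/P = 0.5065
I_max = 2532.4206 * 0.5065 = 1282.6720

1282.6720 units


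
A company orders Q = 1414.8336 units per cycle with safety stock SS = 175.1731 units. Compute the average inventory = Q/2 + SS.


Q/2 = 707.4168
Avg = 707.4168 + 175.1731 = 882.5899

882.5899 units


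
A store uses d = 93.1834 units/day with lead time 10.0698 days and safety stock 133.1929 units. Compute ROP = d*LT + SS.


d*LT = 93.1834 * 10.0698 = 938.3382
ROP = 938.3382 + 133.1929 = 1071.5311

1071.5311 units


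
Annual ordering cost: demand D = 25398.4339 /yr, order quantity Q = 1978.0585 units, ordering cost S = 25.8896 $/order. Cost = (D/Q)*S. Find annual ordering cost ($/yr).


Number of orders = D/Q = 12.8401
Cost = 12.8401 * 25.8896 = 332.4246

332.4246 $/yr


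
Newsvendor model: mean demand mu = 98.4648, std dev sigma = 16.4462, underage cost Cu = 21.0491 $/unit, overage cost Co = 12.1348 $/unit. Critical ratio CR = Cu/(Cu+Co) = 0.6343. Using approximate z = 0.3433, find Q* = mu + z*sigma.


CR = Cu/(Cu+Co) = 21.0491/(21.0491+12.1348) = 0.6343
z = 0.3433
Q* = 98.4648 + 0.3433 * 16.4462 = 104.1108

104.1108 units


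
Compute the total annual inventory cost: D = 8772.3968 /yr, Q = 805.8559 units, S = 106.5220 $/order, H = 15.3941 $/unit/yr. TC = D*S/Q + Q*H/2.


Ordering cost = D*S/Q = 1159.5786
Holding cost = Q*H/2 = 6202.7132
TC = 1159.5786 + 6202.7132 = 7362.2917

7362.2917 $/yr


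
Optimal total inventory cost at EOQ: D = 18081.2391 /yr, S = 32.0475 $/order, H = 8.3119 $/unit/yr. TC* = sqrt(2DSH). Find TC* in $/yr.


2*D*S*H = 9632802.3795
TC* = sqrt(9632802.3795) = 3103.6756

3103.6756 $/yr


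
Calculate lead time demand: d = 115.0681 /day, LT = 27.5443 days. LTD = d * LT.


LTD = 115.0681 * 27.5443 = 3169.4703

3169.4703 units


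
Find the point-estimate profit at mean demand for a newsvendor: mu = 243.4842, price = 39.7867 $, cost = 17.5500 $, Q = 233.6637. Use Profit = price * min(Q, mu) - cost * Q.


Sales at mu = min(233.6637, 243.4842) = 233.6637
Revenue = 39.7867 * 233.6637 = 9296.7075
Total cost = 17.5500 * 233.6637 = 4100.7979
Profit = 9296.7075 - 4100.7979 = 5195.9096

5195.9096 $


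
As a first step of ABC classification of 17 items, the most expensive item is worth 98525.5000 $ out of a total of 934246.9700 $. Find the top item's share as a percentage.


Top item = 98525.5000
Total = 934246.9700
Percentage = 98525.5000 / 934246.9700 * 100 = 10.5460

10.5460%


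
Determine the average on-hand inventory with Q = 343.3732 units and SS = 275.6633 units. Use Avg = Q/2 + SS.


Q/2 = 171.6866
Avg = 171.6866 + 275.6633 = 447.3499

447.3499 units


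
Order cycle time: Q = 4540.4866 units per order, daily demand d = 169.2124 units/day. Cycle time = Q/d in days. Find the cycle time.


Cycle = 4540.4866 / 169.2124 = 26.8331

26.8331 days
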